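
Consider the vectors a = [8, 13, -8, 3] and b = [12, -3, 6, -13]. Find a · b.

-30

a · b = 8·12 + 13·(-3) + (-8)·6 + 3·(-13) = 96 - 39 - 48 - 39 = -30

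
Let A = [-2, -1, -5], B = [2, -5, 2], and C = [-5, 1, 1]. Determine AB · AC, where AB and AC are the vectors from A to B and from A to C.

22

AB = B − A = (4, -4, 7)
AC = C − A = (-3, 2, 6)
AB · AC = 4·(-3) + (-4)·2 + 7·6 = -12 - 8 + 42 = 22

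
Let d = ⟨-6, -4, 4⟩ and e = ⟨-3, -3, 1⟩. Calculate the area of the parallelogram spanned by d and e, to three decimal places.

11.662

i: (-4)·1 - 4·(-3) = -4 - (-12) = 8
j: 4·(-3) - (-6)·1 = -12 - (-6) = -6
k: (-6)·(-3) - (-4)·(-3) = 18 - 12 = 6
d × e = (8, -6, 6)
|d × e| = √(8² + (-6)² + 6²) = √136 ≈ 11.6619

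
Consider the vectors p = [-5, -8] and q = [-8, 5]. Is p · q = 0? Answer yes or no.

p · q = (-5)·(-8) + (-8)·5 = 40 - 40 = 0
Zero, so the vectors are orthogonal.

yes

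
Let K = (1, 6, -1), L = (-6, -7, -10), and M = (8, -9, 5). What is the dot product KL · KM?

92

KL = L − K = (-7, -13, -9)
KM = M − K = (7, -15, 6)
KL · KM = (-7)·7 + (-13)·(-15) + (-9)·6 = -49 + 195 - 54 = 92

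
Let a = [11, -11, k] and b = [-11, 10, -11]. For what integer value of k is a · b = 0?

a · b = 11·(-11) + (-11)·10 + k·(-11) = -231 - 11k
Set equal to 0: -11k = 231, so k = -21.

-21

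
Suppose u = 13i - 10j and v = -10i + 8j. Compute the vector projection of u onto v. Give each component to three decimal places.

(12.805, -10.244)

u · v = 13·(-10) + (-10)·8 = -130 - 80 = -210
|v|² = 100 + 64 = 164
proj_v u = (-210/164) · (-10, 8) ≈ (12.805, -10.244)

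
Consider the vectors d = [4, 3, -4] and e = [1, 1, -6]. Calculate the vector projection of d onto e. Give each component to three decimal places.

(0.816, 0.816, -4.895)

d · e = 4·1 + 3·1 + (-4)·(-6) = 4 + 3 + 24 = 31
|e|² = 1 + 1 + 36 = 38
proj_e d = (31/38) · (1, 1, -6) ≈ (0.816, 0.816, -4.895)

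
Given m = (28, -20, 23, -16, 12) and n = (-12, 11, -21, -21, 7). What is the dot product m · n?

m · n = 28·(-12) + (-20)·11 + 23·(-21) + (-16)·(-21) + 12·7 = -336 - 220 - 483 + 336 + 84 = -619

-619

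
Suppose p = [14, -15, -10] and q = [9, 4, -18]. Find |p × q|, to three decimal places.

i: (-15)·(-18) - (-10)·4 = 270 - (-40) = 310
j: (-10)·9 - 14·(-18) = -90 - (-252) = 162
k: 14·4 - (-15)·9 = 56 - (-135) = 191
p × q = (310, 162, 191)
|p × q| = √(310² + 162² + 191²) = √158825 ≈ 398.5285

398.529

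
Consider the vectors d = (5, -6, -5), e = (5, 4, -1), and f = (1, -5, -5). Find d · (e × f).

e × f:
i: 4·(-5) - (-1)·(-5) = -20 - 5 = -25
j: (-1)·1 - 5·(-5) = -1 - (-25) = 24
k: 5·(-5) - 4·1 = -25 - 4 = -29
e × f = (-25, 24, -29)
d · (e × f) = 5·(-25) + (-6)·24 + (-5)·(-29) = -125 - 144 + 145 = -124

-124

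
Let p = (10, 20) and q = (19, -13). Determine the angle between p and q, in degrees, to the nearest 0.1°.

97.8

p · q = 10·19 + 20·(-13) = 190 - 260 = -70
|p|² = 100 + 400 = 500,  |p| = √500 ≈ 22.360680
|q|² = 361 + 169 = 530,  |q| = √530 ≈ 23.021729
cos θ = -70 / (22.360680 · 23.021729) ≈ -0.13598
θ = arccos(-0.13598) ≈ 97.8°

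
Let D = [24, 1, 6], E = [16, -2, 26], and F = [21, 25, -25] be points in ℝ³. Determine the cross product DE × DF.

(-387, -308, -201)

DE = (-8, -3, 20)
DF = (-3, 24, -31)
i: (-3)·(-31) - 20·24 = 93 - 480 = -387
j: 20·(-3) - (-8)·(-31) = -60 - 248 = -308
k: (-8)·24 - (-3)·(-3) = -192 - 9 = -201
DE × DF = (-387, -308, -201)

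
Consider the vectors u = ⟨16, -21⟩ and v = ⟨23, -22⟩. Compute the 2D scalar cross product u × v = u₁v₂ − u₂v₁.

131

16·(-22) - (-21)·23 = -352 - (-483) = 131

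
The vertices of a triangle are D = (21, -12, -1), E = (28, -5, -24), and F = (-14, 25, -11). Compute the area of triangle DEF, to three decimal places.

DE = (7, 7, -23),  DF = (-35, 37, -10)
i: 7·(-10) - (-23)·37 = -70 - (-851) = 781
j: (-23)·(-35) - 7·(-10) = 805 - (-70) = 875
k: 7·37 - 7·(-35) = 259 - (-245) = 504
DE × DF = (781, 875, 504)
|DE × DF| = √1629602 ≈ 1276.5587
area = ½ · 1276.5587 ≈ 638.279

638.279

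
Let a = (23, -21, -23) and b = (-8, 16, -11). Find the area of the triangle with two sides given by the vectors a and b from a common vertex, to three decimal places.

i: (-21)·(-11) - (-23)·16 = 231 - (-368) = 599
j: (-23)·(-8) - 23·(-11) = 184 - (-253) = 437
k: 23·16 - (-21)·(-8) = 368 - 168 = 200
a × b = (599, 437, 200)
|a × b| = √(599² + 437² + 200²) = √589770 ≈ 767.9648
area = ½ · 767.9648 ≈ 383.982

383.982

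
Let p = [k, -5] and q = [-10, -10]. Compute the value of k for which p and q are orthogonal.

5

p · q = k·(-10) + (-5)·(-10) = 50 - 10k
Set equal to 0: -10k = -50, so k = 5.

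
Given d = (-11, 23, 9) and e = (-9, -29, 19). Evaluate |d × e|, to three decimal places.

883.326

i: 23·19 - 9·(-29) = 437 - (-261) = 698
j: 9·(-9) - (-11)·19 = -81 - (-209) = 128
k: (-11)·(-29) - 23·(-9) = 319 - (-207) = 526
d × e = (698, 128, 526)
|d × e| = √(698² + 128² + 526²) = √780264 ≈ 883.3255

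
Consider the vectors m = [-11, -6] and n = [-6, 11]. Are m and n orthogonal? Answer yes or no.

m · n = (-11)·(-6) + (-6)·11 = 66 - 66 = 0
Zero, so the vectors are orthogonal.

yes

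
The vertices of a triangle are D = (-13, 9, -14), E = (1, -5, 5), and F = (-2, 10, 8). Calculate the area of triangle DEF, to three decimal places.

190.364

DE = (14, -14, 19),  DF = (11, 1, 22)
i: (-14)·22 - 19·1 = -308 - 19 = -327
j: 19·11 - 14·22 = 209 - 308 = -99
k: 14·1 - (-14)·11 = 14 - (-154) = 168
DE × DF = (-327, -99, 168)
|DE × DF| = √144954 ≈ 380.7282
area = ½ · 380.7282 ≈ 190.364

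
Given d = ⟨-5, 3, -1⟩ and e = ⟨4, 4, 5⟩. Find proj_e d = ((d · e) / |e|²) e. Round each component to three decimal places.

(-0.912, -0.912, -1.140)

d · e = (-5)·4 + 3·4 + (-1)·5 = -20 + 12 - 5 = -13
|e|² = 16 + 16 + 25 = 57
proj_e d = (-13/57) · (4, 4, 5) ≈ (-0.912, -0.912, -1.140)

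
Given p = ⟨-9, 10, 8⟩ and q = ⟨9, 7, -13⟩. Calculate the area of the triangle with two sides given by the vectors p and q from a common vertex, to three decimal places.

i: 10·(-13) - 8·7 = -130 - 56 = -186
j: 8·9 - (-9)·(-13) = 72 - 117 = -45
k: (-9)·7 - 10·9 = -63 - 90 = -153
p × q = (-186, -45, -153)
|p × q| = √((-186)² + (-45)² + (-153)²) = √60030 ≈ 245.0102
area = ½ · 245.0102 ≈ 122.505

122.505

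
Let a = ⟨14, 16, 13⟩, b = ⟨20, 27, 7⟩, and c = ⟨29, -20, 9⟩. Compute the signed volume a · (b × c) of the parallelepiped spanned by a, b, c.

-9649

b × c:
i: 27·9 - 7·(-20) = 243 - (-140) = 383
j: 7·29 - 20·9 = 203 - 180 = 23
k: 20·(-20) - 27·29 = -400 - 783 = -1183
b × c = (383, 23, -1183)
a · (b × c) = 14·383 + 16·23 + 13·(-1183) = 5362 + 368 - 15379 = -9649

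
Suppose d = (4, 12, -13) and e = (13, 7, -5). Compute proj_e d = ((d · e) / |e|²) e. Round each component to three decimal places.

d · e = 4·13 + 12·7 + (-13)·(-5) = 52 + 84 + 65 = 201
|e|² = 169 + 49 + 25 = 243
proj_e d = (201/243) · (13, 7, -5) ≈ (10.753, 5.790, -4.136)

(10.753, 5.790, -4.136)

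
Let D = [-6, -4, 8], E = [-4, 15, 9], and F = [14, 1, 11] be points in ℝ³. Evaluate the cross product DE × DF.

DE = (2, 19, 1)
DF = (20, 5, 3)
i: 19·3 - 1·5 = 57 - 5 = 52
j: 1·20 - 2·3 = 20 - 6 = 14
k: 2·5 - 19·20 = 10 - 380 = -370
DE × DF = (52, 14, -370)

(52, 14, -370)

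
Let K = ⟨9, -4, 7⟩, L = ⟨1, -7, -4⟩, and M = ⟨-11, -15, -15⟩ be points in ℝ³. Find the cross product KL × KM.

KL = (-8, -3, -11)
KM = (-20, -11, -22)
i: (-3)·(-22) - (-11)·(-11) = 66 - 121 = -55
j: (-11)·(-20) - (-8)·(-22) = 220 - 176 = 44
k: (-8)·(-11) - (-3)·(-20) = 88 - 60 = 28
KL × KM = (-55, 44, 28)

(-55, 44, 28)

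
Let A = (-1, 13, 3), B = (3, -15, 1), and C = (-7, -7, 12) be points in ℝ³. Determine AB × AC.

(-292, -24, -248)

AB = (4, -28, -2)
AC = (-6, -20, 9)
i: (-28)·9 - (-2)·(-20) = -252 - 40 = -292
j: (-2)·(-6) - 4·9 = 12 - 36 = -24
k: 4·(-20) - (-28)·(-6) = -80 - 168 = -248
AB × AC = (-292, -24, -248)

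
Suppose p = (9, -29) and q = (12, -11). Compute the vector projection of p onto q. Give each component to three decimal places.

p · q = 9·12 + (-29)·(-11) = 108 + 319 = 427
|q|² = 144 + 121 = 265
proj_q p = (427/265) · (12, -11) ≈ (19.336, -17.725)

(19.336, -17.725)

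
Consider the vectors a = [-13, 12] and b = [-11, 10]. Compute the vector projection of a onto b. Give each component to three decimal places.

a · b = (-13)·(-11) + 12·10 = 143 + 120 = 263
|b|² = 121 + 100 = 221
proj_b a = (263/221) · (-11, 10) ≈ (-13.090, 11.900)

(-13.090, 11.900)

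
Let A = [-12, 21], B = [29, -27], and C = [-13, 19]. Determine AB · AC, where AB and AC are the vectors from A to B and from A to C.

55

AB = B − A = (41, -48)
AC = C − A = (-1, -2)
AB · AC = 41·(-1) + (-48)·(-2) = -41 + 96 = 55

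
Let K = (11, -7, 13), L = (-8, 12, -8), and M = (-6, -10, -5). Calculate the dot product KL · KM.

KL = L − K = (-19, 19, -21)
KM = M − K = (-17, -3, -18)
KL · KM = (-19)·(-17) + 19·(-3) + (-21)·(-18) = 323 - 57 + 378 = 644

644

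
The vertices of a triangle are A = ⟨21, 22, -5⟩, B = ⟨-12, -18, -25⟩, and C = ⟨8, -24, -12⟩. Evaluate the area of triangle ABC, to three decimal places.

592.968

AB = (-33, -40, -20),  AC = (-13, -46, -7)
i: (-40)·(-7) - (-20)·(-46) = 280 - 920 = -640
j: (-20)·(-13) - (-33)·(-7) = 260 - 231 = 29
k: (-33)·(-46) - (-40)·(-13) = 1518 - 520 = 998
AB × AC = (-640, 29, 998)
|AB × AC| = √1406445 ≈ 1185.9363
area = ½ · 1185.9363 ≈ 592.968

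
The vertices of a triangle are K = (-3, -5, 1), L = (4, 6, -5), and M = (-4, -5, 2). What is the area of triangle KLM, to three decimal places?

KL = (7, 11, -6),  KM = (-1, 0, 1)
i: 11·1 - (-6)·0 = 11 - 0 = 11
j: (-6)·(-1) - 7·1 = 6 - 7 = -1
k: 7·0 - 11·(-1) = 0 - (-11) = 11
KL × KM = (11, -1, 11)
|KL × KM| = √243 ≈ 15.5885
area = ½ · 15.5885 ≈ 7.794

7.794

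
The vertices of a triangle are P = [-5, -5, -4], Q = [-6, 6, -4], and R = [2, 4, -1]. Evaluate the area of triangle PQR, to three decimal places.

PQ = (-1, 11, 0),  PR = (7, 9, 3)
i: 11·3 - 0·9 = 33 - 0 = 33
j: 0·7 - (-1)·3 = 0 - (-3) = 3
k: (-1)·9 - 11·7 = -9 - 77 = -86
PQ × PR = (33, 3, -86)
|PQ × PR| = √8494 ≈ 92.1629
area = ½ · 92.1629 ≈ 46.081

46.081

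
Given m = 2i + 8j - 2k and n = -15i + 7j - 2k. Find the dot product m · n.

m · n = 2·(-15) + 8·7 + (-2)·(-2) = -30 + 56 + 4 = 30

30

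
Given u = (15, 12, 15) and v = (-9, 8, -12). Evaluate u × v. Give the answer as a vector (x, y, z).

i: 12·(-12) - 15·8 = -144 - 120 = -264
j: 15·(-9) - 15·(-12) = -135 - (-180) = 45
k: 15·8 - 12·(-9) = 120 - (-108) = 228
u × v = (-264, 45, 228)

(-264, 45, 228)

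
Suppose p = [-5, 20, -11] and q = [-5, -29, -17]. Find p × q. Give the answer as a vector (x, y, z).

(-659, -30, 245)

i: 20·(-17) - (-11)·(-29) = -340 - 319 = -659
j: (-11)·(-5) - (-5)·(-17) = 55 - 85 = -30
k: (-5)·(-29) - 20·(-5) = 145 - (-100) = 245
p × q = (-659, -30, 245)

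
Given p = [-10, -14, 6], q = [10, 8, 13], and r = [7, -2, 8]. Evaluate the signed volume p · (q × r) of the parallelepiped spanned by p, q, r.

-1510

q × r:
i: 8·8 - 13·(-2) = 64 - (-26) = 90
j: 13·7 - 10·8 = 91 - 80 = 11
k: 10·(-2) - 8·7 = -20 - 56 = -76
q × r = (90, 11, -76)
p · (q × r) = (-10)·90 + (-14)·11 + 6·(-76) = -900 - 154 - 456 = -1510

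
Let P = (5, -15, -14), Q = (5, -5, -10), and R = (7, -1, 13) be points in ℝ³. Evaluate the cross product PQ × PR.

(214, 8, -20)

PQ = (0, 10, 4)
PR = (2, 14, 27)
i: 10·27 - 4·14 = 270 - 56 = 214
j: 4·2 - 0·27 = 8 - 0 = 8
k: 0·14 - 10·2 = 0 - 20 = -20
PQ × PR = (214, 8, -20)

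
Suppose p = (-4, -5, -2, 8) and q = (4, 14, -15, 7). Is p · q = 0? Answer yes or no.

yes

p · q = (-4)·4 + (-5)·14 + (-2)·(-15) + 8·7 = -16 - 70 + 30 + 56 = 0
Zero, so the vectors are orthogonal.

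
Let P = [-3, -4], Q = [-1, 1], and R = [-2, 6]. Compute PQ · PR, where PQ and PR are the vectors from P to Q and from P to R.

PQ = Q − P = (2, 5)
PR = R − P = (1, 10)
PQ · PR = 2·1 + 5·10 = 2 + 50 = 52

52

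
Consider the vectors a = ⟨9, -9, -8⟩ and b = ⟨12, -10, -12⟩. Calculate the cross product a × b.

(28, 12, 18)

i: (-9)·(-12) - (-8)·(-10) = 108 - 80 = 28
j: (-8)·12 - 9·(-12) = -96 - (-108) = 12
k: 9·(-10) - (-9)·12 = -90 - (-108) = 18
a × b = (28, 12, 18)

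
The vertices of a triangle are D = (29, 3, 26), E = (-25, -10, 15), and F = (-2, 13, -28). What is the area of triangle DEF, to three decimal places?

DE = (-54, -13, -11),  DF = (-31, 10, -54)
i: (-13)·(-54) - (-11)·10 = 702 - (-110) = 812
j: (-11)·(-31) - (-54)·(-54) = 341 - 2916 = -2575
k: (-54)·10 - (-13)·(-31) = -540 - 403 = -943
DE × DF = (812, -2575, -943)
|DE × DF| = √8179218 ≈ 2859.9332
area = ½ · 2859.9332 ≈ 1429.967

1429.967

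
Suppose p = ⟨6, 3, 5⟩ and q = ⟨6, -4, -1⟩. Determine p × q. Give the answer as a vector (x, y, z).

i: 3·(-1) - 5·(-4) = -3 - (-20) = 17
j: 5·6 - 6·(-1) = 30 - (-6) = 36
k: 6·(-4) - 3·6 = -24 - 18 = -42
p × q = (17, 36, -42)

(17, 36, -42)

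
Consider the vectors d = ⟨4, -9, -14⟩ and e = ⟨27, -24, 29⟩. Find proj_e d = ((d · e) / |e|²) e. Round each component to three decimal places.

(-1.032, 0.917, -1.108)

d · e = 4·27 + (-9)·(-24) + (-14)·29 = 108 + 216 - 406 = -82
|e|² = 729 + 576 + 841 = 2146
proj_e d = (-82/2146) · (27, -24, 29) ≈ (-1.032, 0.917, -1.108)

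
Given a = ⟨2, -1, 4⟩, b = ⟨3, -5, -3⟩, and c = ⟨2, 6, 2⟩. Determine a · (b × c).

b × c:
i: (-5)·2 - (-3)·6 = -10 - (-18) = 8
j: (-3)·2 - 3·2 = -6 - 6 = -12
k: 3·6 - (-5)·2 = 18 - (-10) = 28
b × c = (8, -12, 28)
a · (b × c) = 2·8 + (-1)·(-12) + 4·28 = 16 + 12 + 112 = 140

140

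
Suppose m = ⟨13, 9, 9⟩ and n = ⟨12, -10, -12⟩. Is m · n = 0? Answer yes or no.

no

m · n = 13·12 + 9·(-10) + 9·(-12) = 156 - 90 - 108 = -42
Nonzero, so the vectors are not orthogonal.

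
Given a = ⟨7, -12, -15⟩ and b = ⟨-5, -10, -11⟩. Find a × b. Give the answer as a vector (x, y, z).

(-18, 152, -130)

i: (-12)·(-11) - (-15)·(-10) = 132 - 150 = -18
j: (-15)·(-5) - 7·(-11) = 75 - (-77) = 152
k: 7·(-10) - (-12)·(-5) = -70 - 60 = -130
a × b = (-18, 152, -130)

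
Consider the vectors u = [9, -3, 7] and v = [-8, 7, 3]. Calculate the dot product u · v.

-72

u · v = 9·(-8) + (-3)·7 + 7·3 = -72 - 21 + 21 = -72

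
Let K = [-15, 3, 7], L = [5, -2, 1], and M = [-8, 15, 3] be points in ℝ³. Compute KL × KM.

KL = (20, -5, -6)
KM = (7, 12, -4)
i: (-5)·(-4) - (-6)·12 = 20 - (-72) = 92
j: (-6)·7 - 20·(-4) = -42 - (-80) = 38
k: 20·12 - (-5)·7 = 240 - (-35) = 275
KL × KM = (92, 38, 275)

(92, 38, 275)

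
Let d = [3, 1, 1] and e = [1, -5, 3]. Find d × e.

(8, -8, -16)

i: 1·3 - 1·(-5) = 3 - (-5) = 8
j: 1·1 - 3·3 = 1 - 9 = -8
k: 3·(-5) - 1·1 = -15 - 1 = -16
d × e = (8, -8, -16)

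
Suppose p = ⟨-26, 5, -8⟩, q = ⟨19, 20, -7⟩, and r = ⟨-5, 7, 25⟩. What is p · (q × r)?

-18338

q × r:
i: 20·25 - (-7)·7 = 500 - (-49) = 549
j: (-7)·(-5) - 19·25 = 35 - 475 = -440
k: 19·7 - 20·(-5) = 133 - (-100) = 233
q × r = (549, -440, 233)
p · (q × r) = (-26)·549 + 5·(-440) + (-8)·233 = -14274 - 2200 - 1864 = -18338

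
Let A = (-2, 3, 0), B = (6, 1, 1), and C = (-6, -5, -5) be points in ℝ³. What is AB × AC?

(18, 36, -72)

AB = (8, -2, 1)
AC = (-4, -8, -5)
i: (-2)·(-5) - 1·(-8) = 10 - (-8) = 18
j: 1·(-4) - 8·(-5) = -4 - (-40) = 36
k: 8·(-8) - (-2)·(-4) = -64 - 8 = -72
AB × AC = (18, 36, -72)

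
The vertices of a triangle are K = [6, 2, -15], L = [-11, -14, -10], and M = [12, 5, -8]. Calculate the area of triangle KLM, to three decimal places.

KL = (-17, -16, 5),  KM = (6, 3, 7)
i: (-16)·7 - 5·3 = -112 - 15 = -127
j: 5·6 - (-17)·7 = 30 - (-119) = 149
k: (-17)·3 - (-16)·6 = -51 - (-96) = 45
KL × KM = (-127, 149, 45)
|KL × KM| = √40355 ≈ 200.8855
area = ½ · 200.8855 ≈ 100.443

100.443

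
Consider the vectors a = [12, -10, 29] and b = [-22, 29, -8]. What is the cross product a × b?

(-761, -542, 128)

i: (-10)·(-8) - 29·29 = 80 - 841 = -761
j: 29·(-22) - 12·(-8) = -638 - (-96) = -542
k: 12·29 - (-10)·(-22) = 348 - 220 = 128
a × b = (-761, -542, 128)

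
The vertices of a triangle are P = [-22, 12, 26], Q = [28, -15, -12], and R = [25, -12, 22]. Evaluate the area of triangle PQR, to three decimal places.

889.743

PQ = (50, -27, -38),  PR = (47, -24, -4)
i: (-27)·(-4) - (-38)·(-24) = 108 - 912 = -804
j: (-38)·47 - 50·(-4) = -1786 - (-200) = -1586
k: 50·(-24) - (-27)·47 = -1200 - (-1269) = 69
PQ × PR = (-804, -1586, 69)
|PQ × PR| = √3166573 ≈ 1779.4867
area = ½ · 1779.4867 ≈ 889.743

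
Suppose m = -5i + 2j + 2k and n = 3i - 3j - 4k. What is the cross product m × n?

(-2, -14, 9)

i: 2·(-4) - 2·(-3) = -8 - (-6) = -2
j: 2·3 - (-5)·(-4) = 6 - 20 = -14
k: (-5)·(-3) - 2·3 = 15 - 6 = 9
m × n = (-2, -14, 9)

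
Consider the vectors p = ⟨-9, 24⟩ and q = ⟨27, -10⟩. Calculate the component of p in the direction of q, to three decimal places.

-16.775

p · q = (-9)·27 + 24·(-10) = -243 - 240 = -483
|q| = √(729 + 100) = √829 ≈ 28.7924
comp_q p = -483 / √829 ≈ -16.775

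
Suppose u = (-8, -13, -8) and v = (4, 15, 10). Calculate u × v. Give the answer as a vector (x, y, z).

(-10, 48, -68)

i: (-13)·10 - (-8)·15 = -130 - (-120) = -10
j: (-8)·4 - (-8)·10 = -32 - (-80) = 48
k: (-8)·15 - (-13)·4 = -120 - (-52) = -68
u × v = (-10, 48, -68)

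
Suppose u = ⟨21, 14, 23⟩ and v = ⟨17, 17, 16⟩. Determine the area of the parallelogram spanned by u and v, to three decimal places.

i: 14·16 - 23·17 = 224 - 391 = -167
j: 23·17 - 21·16 = 391 - 336 = 55
k: 21·17 - 14·17 = 357 - 238 = 119
u × v = (-167, 55, 119)
|u × v| = √((-167)² + 55² + 119²) = √45075 ≈ 212.3087

212.309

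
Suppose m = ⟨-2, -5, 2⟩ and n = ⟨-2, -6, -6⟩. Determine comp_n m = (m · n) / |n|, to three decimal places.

m · n = (-2)·(-2) + (-5)·(-6) + 2·(-6) = 4 + 30 - 12 = 22
|n| = √(4 + 36 + 36) = √76 ≈ 8.7178
comp_n m = 22 / √76 ≈ 2.524

2.524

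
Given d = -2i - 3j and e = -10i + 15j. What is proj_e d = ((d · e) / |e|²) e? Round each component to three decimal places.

(0.769, -1.154)

d · e = (-2)·(-10) + (-3)·15 = 20 - 45 = -25
|e|² = 100 + 225 = 325
proj_e d = (-25/325) · (-10, 15) ≈ (0.769, -1.154)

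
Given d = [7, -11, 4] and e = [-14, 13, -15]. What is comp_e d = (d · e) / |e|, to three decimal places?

d · e = 7·(-14) + (-11)·13 + 4·(-15) = -98 - 143 - 60 = -301
|e| = √(196 + 169 + 225) = √590 ≈ 24.2899
comp_e d = -301 / √590 ≈ -12.392

-12.392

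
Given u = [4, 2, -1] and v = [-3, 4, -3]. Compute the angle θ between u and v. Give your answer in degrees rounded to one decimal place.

u · v = 4·(-3) + 2·4 + (-1)·(-3) = -12 + 8 + 3 = -1
|u|² = 16 + 4 + 1 = 21,  |u| = √21 ≈ 4.582576
|v|² = 9 + 16 + 9 = 34,  |v| = √34 ≈ 5.830952
cos θ = -1 / (4.582576 · 5.830952) ≈ -0.03742
θ = arccos(-0.03742) ≈ 92.1°

92.1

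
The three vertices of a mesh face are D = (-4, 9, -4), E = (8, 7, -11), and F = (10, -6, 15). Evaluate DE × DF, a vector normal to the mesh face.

(-143, -326, -152)

DE = (12, -2, -7)
DF = (14, -15, 19)
i: (-2)·19 - (-7)·(-15) = -38 - 105 = -143
j: (-7)·14 - 12·19 = -98 - 228 = -326
k: 12·(-15) - (-2)·14 = -180 - (-28) = -152
DE × DF = (-143, -326, -152)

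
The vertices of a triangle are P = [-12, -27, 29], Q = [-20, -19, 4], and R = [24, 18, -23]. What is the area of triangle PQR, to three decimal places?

PQ = (-8, 8, -25),  PR = (36, 45, -52)
i: 8·(-52) - (-25)·45 = -416 - (-1125) = 709
j: (-25)·36 - (-8)·(-52) = -900 - 416 = -1316
k: (-8)·45 - 8·36 = -360 - 288 = -648
PQ × PR = (709, -1316, -648)
|PQ × PR| = √2654441 ≈ 1629.2455
area = ½ · 1629.2455 ≈ 814.623

814.623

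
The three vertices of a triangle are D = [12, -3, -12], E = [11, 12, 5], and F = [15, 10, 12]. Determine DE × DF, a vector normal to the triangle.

DE = (-1, 15, 17)
DF = (3, 13, 24)
i: 15·24 - 17·13 = 360 - 221 = 139
j: 17·3 - (-1)·24 = 51 - (-24) = 75
k: (-1)·13 - 15·3 = -13 - 45 = -58
DE × DF = (139, 75, -58)

(139, 75, -58)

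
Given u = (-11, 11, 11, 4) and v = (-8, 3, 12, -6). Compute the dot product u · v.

u · v = (-11)·(-8) + 11·3 + 11·12 + 4·(-6) = 88 + 33 + 132 - 24 = 229

229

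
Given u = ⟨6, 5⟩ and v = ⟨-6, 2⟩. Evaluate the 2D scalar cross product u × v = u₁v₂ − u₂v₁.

42

6·2 - 5·(-6) = 12 - (-30) = 42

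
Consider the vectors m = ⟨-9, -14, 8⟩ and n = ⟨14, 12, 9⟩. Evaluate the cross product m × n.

i: (-14)·9 - 8·12 = -126 - 96 = -222
j: 8·14 - (-9)·9 = 112 - (-81) = 193
k: (-9)·12 - (-14)·14 = -108 - (-196) = 88
m × n = (-222, 193, 88)

(-222, 193, 88)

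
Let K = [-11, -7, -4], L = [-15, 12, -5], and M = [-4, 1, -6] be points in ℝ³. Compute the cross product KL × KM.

(-30, -15, -165)

KL = (-4, 19, -1)
KM = (7, 8, -2)
i: 19·(-2) - (-1)·8 = -38 - (-8) = -30
j: (-1)·7 - (-4)·(-2) = -7 - 8 = -15
k: (-4)·8 - 19·7 = -32 - 133 = -165
KL × KM = (-30, -15, -165)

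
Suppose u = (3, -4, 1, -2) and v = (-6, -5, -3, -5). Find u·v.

9

u · v = 3·(-6) + (-4)·(-5) + 1·(-3) + (-2)·(-5) = -18 + 20 - 3 + 10 = 9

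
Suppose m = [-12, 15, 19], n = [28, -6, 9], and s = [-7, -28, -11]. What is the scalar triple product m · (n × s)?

n × s:
i: (-6)·(-11) - 9·(-28) = 66 - (-252) = 318
j: 9·(-7) - 28·(-11) = -63 - (-308) = 245
k: 28·(-28) - (-6)·(-7) = -784 - 42 = -826
n × s = (318, 245, -826)
m · (n × s) = (-12)·318 + 15·245 + 19·(-826) = -3816 + 3675 - 15694 = -15835

-15835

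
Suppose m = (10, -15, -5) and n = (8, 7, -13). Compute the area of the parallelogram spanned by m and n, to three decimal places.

311.609

i: (-15)·(-13) - (-5)·7 = 195 - (-35) = 230
j: (-5)·8 - 10·(-13) = -40 - (-130) = 90
k: 10·7 - (-15)·8 = 70 - (-120) = 190
m × n = (230, 90, 190)
|m × n| = √(230² + 90² + 190²) = √97100 ≈ 311.6087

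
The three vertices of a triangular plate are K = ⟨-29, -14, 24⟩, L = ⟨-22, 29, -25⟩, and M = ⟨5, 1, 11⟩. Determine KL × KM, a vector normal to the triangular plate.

(176, -1575, -1357)

KL = (7, 43, -49)
KM = (34, 15, -13)
i: 43·(-13) - (-49)·15 = -559 - (-735) = 176
j: (-49)·34 - 7·(-13) = -1666 - (-91) = -1575
k: 7·15 - 43·34 = 105 - 1462 = -1357
KL × KM = (176, -1575, -1357)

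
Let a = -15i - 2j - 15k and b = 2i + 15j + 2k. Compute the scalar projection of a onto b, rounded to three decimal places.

-5.896

a · b = (-15)·2 + (-2)·15 + (-15)·2 = -30 - 30 - 30 = -90
|b| = √(4 + 225 + 4) = √233 ≈ 15.2643
comp_b a = -90 / √233 ≈ -5.896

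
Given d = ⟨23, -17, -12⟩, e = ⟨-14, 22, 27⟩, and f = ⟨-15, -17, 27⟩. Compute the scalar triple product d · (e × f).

e × f:
i: 22·27 - 27·(-17) = 594 - (-459) = 1053
j: 27·(-15) - (-14)·27 = -405 - (-378) = -27
k: (-14)·(-17) - 22·(-15) = 238 - (-330) = 568
e × f = (1053, -27, 568)
d · (e × f) = 23·1053 + (-17)·(-27) + (-12)·568 = 24219 + 459 - 6816 = 17862

17862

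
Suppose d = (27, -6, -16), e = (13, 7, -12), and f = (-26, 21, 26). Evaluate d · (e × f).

e × f:
i: 7·26 - (-12)·21 = 182 - (-252) = 434
j: (-12)·(-26) - 13·26 = 312 - 338 = -26
k: 13·21 - 7·(-26) = 273 - (-182) = 455
e × f = (434, -26, 455)
d · (e × f) = 27·434 + (-6)·(-26) + (-16)·455 = 11718 + 156 - 7280 = 4594

4594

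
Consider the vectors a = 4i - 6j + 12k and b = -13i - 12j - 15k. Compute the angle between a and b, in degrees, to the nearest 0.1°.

119.5

a · b = 4·(-13) + (-6)·(-12) + 12·(-15) = -52 + 72 - 180 = -160
|a|² = 16 + 36 + 144 = 196,  |a| = √196 ≈ 14.000000
|b|² = 169 + 144 + 225 = 538,  |b| = √538 ≈ 23.194827
cos θ = -160 / (14.000000 · 23.194827) ≈ -0.49272
θ = arccos(-0.49272) ≈ 119.5°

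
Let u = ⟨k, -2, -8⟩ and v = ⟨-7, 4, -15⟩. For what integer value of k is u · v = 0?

u · v = k·(-7) + (-2)·4 + (-8)·(-15) = 112 - 7k
Set equal to 0: -7k = -112, so k = 16.

16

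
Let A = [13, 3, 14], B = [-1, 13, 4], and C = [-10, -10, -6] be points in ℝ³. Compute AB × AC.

(-330, -50, 412)

AB = (-14, 10, -10)
AC = (-23, -13, -20)
i: 10·(-20) - (-10)·(-13) = -200 - 130 = -330
j: (-10)·(-23) - (-14)·(-20) = 230 - 280 = -50
k: (-14)·(-13) - 10·(-23) = 182 - (-230) = 412
AB × AC = (-330, -50, 412)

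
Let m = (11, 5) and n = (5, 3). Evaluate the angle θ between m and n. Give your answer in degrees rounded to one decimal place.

m · n = 11·5 + 5·3 = 55 + 15 = 70
|m|² = 121 + 25 = 146,  |m| = √146 ≈ 12.083046
|n|² = 25 + 9 = 34,  |n| = √34 ≈ 5.830952
cos θ = 70 / (12.083046 · 5.830952) ≈ 0.99353
θ = arccos(0.99353) ≈ 6.5°

6.5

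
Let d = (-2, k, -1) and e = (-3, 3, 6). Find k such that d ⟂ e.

d · e = (-2)·(-3) + k·3 + (-1)·6 = 0 + 3k
Set equal to 0: 3k = 0, so k = 0.

0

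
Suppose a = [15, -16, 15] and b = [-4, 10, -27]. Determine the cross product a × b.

i: (-16)·(-27) - 15·10 = 432 - 150 = 282
j: 15·(-4) - 15·(-27) = -60 - (-405) = 345
k: 15·10 - (-16)·(-4) = 150 - 64 = 86
a × b = (282, 345, 86)

(282, 345, 86)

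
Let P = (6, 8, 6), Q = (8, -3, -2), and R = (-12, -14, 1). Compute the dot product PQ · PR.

246

PQ = Q − P = (2, -11, -8)
PR = R − P = (-18, -22, -5)
PQ · PR = 2·(-18) + (-11)·(-22) + (-8)·(-5) = -36 + 242 + 40 = 246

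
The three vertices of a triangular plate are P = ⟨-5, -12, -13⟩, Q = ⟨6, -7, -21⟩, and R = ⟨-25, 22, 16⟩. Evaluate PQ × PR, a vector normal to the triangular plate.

PQ = (11, 5, -8)
PR = (-20, 34, 29)
i: 5·29 - (-8)·34 = 145 - (-272) = 417
j: (-8)·(-20) - 11·29 = 160 - 319 = -159
k: 11·34 - 5·(-20) = 374 - (-100) = 474
PQ × PR = (417, -159, 474)

(417, -159, 474)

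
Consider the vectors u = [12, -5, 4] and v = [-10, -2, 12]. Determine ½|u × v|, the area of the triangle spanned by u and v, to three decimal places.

102.513

i: (-5)·12 - 4·(-2) = -60 - (-8) = -52
j: 4·(-10) - 12·12 = -40 - 144 = -184
k: 12·(-2) - (-5)·(-10) = -24 - 50 = -74
u × v = (-52, -184, -74)
|u × v| = √((-52)² + (-184)² + (-74)²) = √42036 ≈ 205.0268
area = ½ · 205.0268 ≈ 102.513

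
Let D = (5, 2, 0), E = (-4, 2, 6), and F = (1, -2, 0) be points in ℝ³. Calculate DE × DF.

(24, -24, 36)

DE = (-9, 0, 6)
DF = (-4, -4, 0)
i: 0·0 - 6·(-4) = 0 - (-24) = 24
j: 6·(-4) - (-9)·0 = -24 - 0 = -24
k: (-9)·(-4) - 0·(-4) = 36 - 0 = 36
DE × DF = (24, -24, 36)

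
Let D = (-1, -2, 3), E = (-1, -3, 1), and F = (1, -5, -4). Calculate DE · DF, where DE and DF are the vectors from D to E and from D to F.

DE = E − D = (0, -1, -2)
DF = F − D = (2, -3, -7)
DE · DF = 0·2 + (-1)·(-3) + (-2)·(-7) = 0 + 3 + 14 = 17

17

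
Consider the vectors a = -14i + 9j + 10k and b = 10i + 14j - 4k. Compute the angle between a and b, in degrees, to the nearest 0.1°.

99.1

a · b = (-14)·10 + 9·14 + 10·(-4) = -140 + 126 - 40 = -54
|a|² = 196 + 81 + 100 = 377,  |a| = √377 ≈ 19.416488
|b|² = 100 + 196 + 16 = 312,  |b| = √312 ≈ 17.663522
cos θ = -54 / (19.416488 · 17.663522) ≈ -0.15745
θ = arccos(-0.15745) ≈ 99.1°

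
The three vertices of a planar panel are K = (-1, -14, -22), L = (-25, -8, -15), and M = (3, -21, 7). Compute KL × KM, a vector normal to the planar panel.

(223, 724, 144)

KL = (-24, 6, 7)
KM = (4, -7, 29)
i: 6·29 - 7·(-7) = 174 - (-49) = 223
j: 7·4 - (-24)·29 = 28 - (-696) = 724
k: (-24)·(-7) - 6·4 = 168 - 24 = 144
KL × KM = (223, 724, 144)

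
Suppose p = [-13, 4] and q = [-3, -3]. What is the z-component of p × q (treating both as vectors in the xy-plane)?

51

(-13)·(-3) - 4·(-3) = 39 - (-12) = 51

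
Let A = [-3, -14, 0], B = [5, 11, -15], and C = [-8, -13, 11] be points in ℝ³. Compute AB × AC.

(290, -13, 133)

AB = (8, 25, -15)
AC = (-5, 1, 11)
i: 25·11 - (-15)·1 = 275 - (-15) = 290
j: (-15)·(-5) - 8·11 = 75 - 88 = -13
k: 8·1 - 25·(-5) = 8 - (-125) = 133
AB × AC = (290, -13, 133)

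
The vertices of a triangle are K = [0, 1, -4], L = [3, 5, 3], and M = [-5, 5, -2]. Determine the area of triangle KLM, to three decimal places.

27.861

KL = (3, 4, 7),  KM = (-5, 4, 2)
i: 4·2 - 7·4 = 8 - 28 = -20
j: 7·(-5) - 3·2 = -35 - 6 = -41
k: 3·4 - 4·(-5) = 12 - (-20) = 32
KL × KM = (-20, -41, 32)
|KL × KM| = √3105 ≈ 55.7225
area = ½ · 55.7225 ≈ 27.861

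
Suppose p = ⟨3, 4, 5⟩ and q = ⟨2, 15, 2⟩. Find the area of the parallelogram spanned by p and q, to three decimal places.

76.642

i: 4·2 - 5·15 = 8 - 75 = -67
j: 5·2 - 3·2 = 10 - 6 = 4
k: 3·15 - 4·2 = 45 - 8 = 37
p × q = (-67, 4, 37)
|p × q| = √((-67)² + 4² + 37²) = √5874 ≈ 76.6420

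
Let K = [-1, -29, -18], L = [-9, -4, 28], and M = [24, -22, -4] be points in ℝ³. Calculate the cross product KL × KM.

(28, 1262, -681)

KL = (-8, 25, 46)
KM = (25, 7, 14)
i: 25·14 - 46·7 = 350 - 322 = 28
j: 46·25 - (-8)·14 = 1150 - (-112) = 1262
k: (-8)·7 - 25·25 = -56 - 625 = -681
KL × KM = (28, 1262, -681)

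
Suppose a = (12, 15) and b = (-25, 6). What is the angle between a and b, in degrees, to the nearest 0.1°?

115.2

a · b = 12·(-25) + 15·6 = -300 + 90 = -210
|a|² = 144 + 225 = 369,  |a| = √369 ≈ 19.209373
|b|² = 625 + 36 = 661,  |b| = √661 ≈ 25.709920
cos θ = -210 / (19.209373 · 25.709920) ≈ -0.42521
θ = arccos(-0.42521) ≈ 115.2°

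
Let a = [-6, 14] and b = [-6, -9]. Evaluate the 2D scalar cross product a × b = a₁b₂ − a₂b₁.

138

(-6)·(-9) - 14·(-6) = 54 - (-84) = 138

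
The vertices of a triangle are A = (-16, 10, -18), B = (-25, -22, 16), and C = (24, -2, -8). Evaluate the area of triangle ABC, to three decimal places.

1004.588

AB = (-9, -32, 34),  AC = (40, -12, 10)
i: (-32)·10 - 34·(-12) = -320 - (-408) = 88
j: 34·40 - (-9)·10 = 1360 - (-90) = 1450
k: (-9)·(-12) - (-32)·40 = 108 - (-1280) = 1388
AB × AC = (88, 1450, 1388)
|AB × AC| = √4036788 ≈ 2009.1760
area = ½ · 2009.1760 ≈ 1004.588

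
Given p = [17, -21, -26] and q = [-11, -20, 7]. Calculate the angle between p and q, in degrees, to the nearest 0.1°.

86.7

p · q = 17·(-11) + (-21)·(-20) + (-26)·7 = -187 + 420 - 182 = 51
|p|² = 289 + 441 + 676 = 1406,  |p| = √1406 ≈ 37.496667
|q|² = 121 + 400 + 49 = 570,  |q| = √570 ≈ 23.874673
cos θ = 51 / (37.496667 · 23.874673) ≈ 0.05697
θ = arccos(0.05697) ≈ 86.7°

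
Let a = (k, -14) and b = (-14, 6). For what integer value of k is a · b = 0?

a · b = k·(-14) + (-14)·6 = -84 - 14k
Set equal to 0: -14k = 84, so k = -6.

-6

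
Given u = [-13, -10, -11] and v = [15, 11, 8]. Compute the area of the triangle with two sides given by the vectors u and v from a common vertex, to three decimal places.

i: (-10)·8 - (-11)·11 = -80 - (-121) = 41
j: (-11)·15 - (-13)·8 = -165 - (-104) = -61
k: (-13)·11 - (-10)·15 = -143 - (-150) = 7
u × v = (41, -61, 7)
|u × v| = √(41² + (-61)² + 7²) = √5451 ≈ 73.8309
area = ½ · 73.8309 ≈ 36.915

36.915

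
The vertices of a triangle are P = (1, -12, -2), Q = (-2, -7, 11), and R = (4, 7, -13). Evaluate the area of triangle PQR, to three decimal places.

PQ = (-3, 5, 13),  PR = (3, 19, -11)
i: 5·(-11) - 13·19 = -55 - 247 = -302
j: 13·3 - (-3)·(-11) = 39 - 33 = 6
k: (-3)·19 - 5·3 = -57 - 15 = -72
PQ × PR = (-302, 6, -72)
|PQ × PR| = √96424 ≈ 310.5221
area = ½ · 310.5221 ≈ 155.261

155.261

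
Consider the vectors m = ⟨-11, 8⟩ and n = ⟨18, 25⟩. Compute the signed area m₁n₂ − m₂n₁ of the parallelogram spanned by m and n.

(-11)·25 - 8·18 = -275 - 144 = -419

-419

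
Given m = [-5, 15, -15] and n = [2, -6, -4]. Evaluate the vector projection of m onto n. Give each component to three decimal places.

m · n = (-5)·2 + 15·(-6) + (-15)·(-4) = -10 - 90 + 60 = -40
|n|² = 4 + 36 + 16 = 56
proj_n m = (-40/56) · (2, -6, -4) ≈ (-1.429, 4.286, 2.857)

(-1.429, 4.286, 2.857)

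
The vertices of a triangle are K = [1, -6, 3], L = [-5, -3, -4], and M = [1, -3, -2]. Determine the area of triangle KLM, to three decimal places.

17.748

KL = (-6, 3, -7),  KM = (0, 3, -5)
i: 3·(-5) - (-7)·3 = -15 - (-21) = 6
j: (-7)·0 - (-6)·(-5) = 0 - 30 = -30
k: (-6)·3 - 3·0 = -18 - 0 = -18
KL × KM = (6, -30, -18)
|KL × KM| = √1260 ≈ 35.4965
area = ½ · 35.4965 ≈ 17.748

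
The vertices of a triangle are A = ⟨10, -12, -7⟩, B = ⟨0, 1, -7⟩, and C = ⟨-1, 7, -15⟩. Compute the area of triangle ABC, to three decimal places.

69.687

AB = (-10, 13, 0),  AC = (-11, 19, -8)
i: 13·(-8) - 0·19 = -104 - 0 = -104
j: 0·(-11) - (-10)·(-8) = 0 - 80 = -80
k: (-10)·19 - 13·(-11) = -190 - (-143) = -47
AB × AC = (-104, -80, -47)
|AB × AC| = √19425 ≈ 139.3736
area = ½ · 139.3736 ≈ 69.687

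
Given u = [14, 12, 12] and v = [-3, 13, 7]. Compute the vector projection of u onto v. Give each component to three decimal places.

u · v = 14·(-3) + 12·13 + 12·7 = -42 + 156 + 84 = 198
|v|² = 9 + 169 + 49 = 227
proj_v u = (198/227) · (-3, 13, 7) ≈ (-2.617, 11.339, 6.106)

(-2.617, 11.339, 6.106)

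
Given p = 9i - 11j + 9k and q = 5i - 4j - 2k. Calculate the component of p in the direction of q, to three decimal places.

10.584

p · q = 9·5 + (-11)·(-4) + 9·(-2) = 45 + 44 - 18 = 71
|q| = √(25 + 16 + 4) = √45 ≈ 6.7082
comp_q p = 71 / √45 ≈ 10.584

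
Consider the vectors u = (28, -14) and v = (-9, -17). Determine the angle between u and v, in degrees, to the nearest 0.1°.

u · v = 28·(-9) + (-14)·(-17) = -252 + 238 = -14
|u|² = 784 + 196 = 980,  |u| = √980 ≈ 31.304952
|v|² = 81 + 289 = 370,  |v| = √370 ≈ 19.235384
cos θ = -14 / (31.304952 · 19.235384) ≈ -0.02325
θ = arccos(-0.02325) ≈ 91.3°

91.3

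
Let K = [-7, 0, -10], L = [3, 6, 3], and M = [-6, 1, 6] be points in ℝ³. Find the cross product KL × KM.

KL = (10, 6, 13)
KM = (1, 1, 16)
i: 6·16 - 13·1 = 96 - 13 = 83
j: 13·1 - 10·16 = 13 - 160 = -147
k: 10·1 - 6·1 = 10 - 6 = 4
KL × KM = (83, -147, 4)

(83, -147, 4)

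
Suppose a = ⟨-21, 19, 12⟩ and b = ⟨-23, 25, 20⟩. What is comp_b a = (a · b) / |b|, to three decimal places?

a · b = (-21)·(-23) + 19·25 + 12·20 = 483 + 475 + 240 = 1198
|b| = √(529 + 625 + 400) = √1554 ≈ 39.4208
comp_b a = 1198 / √1554 ≈ 30.390

30.390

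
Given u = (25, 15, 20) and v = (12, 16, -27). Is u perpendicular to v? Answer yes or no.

yes

u · v = 25·12 + 15·16 + 20·(-27) = 300 + 240 - 540 = 0
Zero, so the vectors are orthogonal.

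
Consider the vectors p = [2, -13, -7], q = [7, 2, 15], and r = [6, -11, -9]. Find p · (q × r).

-1072

q × r:
i: 2·(-9) - 15·(-11) = -18 - (-165) = 147
j: 15·6 - 7·(-9) = 90 - (-63) = 153
k: 7·(-11) - 2·6 = -77 - 12 = -89
q × r = (147, 153, -89)
p · (q × r) = 2·147 + (-13)·153 + (-7)·(-89) = 294 - 1989 + 623 = -1072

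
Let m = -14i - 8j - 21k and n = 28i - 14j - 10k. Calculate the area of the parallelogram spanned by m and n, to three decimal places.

867.283

i: (-8)·(-10) - (-21)·(-14) = 80 - 294 = -214
j: (-21)·28 - (-14)·(-10) = -588 - 140 = -728
k: (-14)·(-14) - (-8)·28 = 196 - (-224) = 420
m × n = (-214, -728, 420)
|m × n| = √((-214)² + (-728)² + 420²) = √752180 ≈ 867.2831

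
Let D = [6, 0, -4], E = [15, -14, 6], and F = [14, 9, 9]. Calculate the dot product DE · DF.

76

DE = E − D = (9, -14, 10)
DF = F − D = (8, 9, 13)
DE · DF = 9·8 + (-14)·9 + 10·13 = 72 - 126 + 130 = 76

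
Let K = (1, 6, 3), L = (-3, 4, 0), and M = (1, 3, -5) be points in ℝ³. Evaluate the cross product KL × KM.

(7, -32, 12)

KL = (-4, -2, -3)
KM = (0, -3, -8)
i: (-2)·(-8) - (-3)·(-3) = 16 - 9 = 7
j: (-3)·0 - (-4)·(-8) = 0 - 32 = -32
k: (-4)·(-3) - (-2)·0 = 12 - 0 = 12
KL × KM = (7, -32, 12)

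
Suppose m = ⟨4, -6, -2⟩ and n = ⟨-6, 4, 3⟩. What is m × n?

i: (-6)·3 - (-2)·4 = -18 - (-8) = -10
j: (-2)·(-6) - 4·3 = 12 - 12 = 0
k: 4·4 - (-6)·(-6) = 16 - 36 = -20
m × n = (-10, 0, -20)

(-10, 0, -20)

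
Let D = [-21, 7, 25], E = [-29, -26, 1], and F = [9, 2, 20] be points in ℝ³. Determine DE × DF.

DE = (-8, -33, -24)
DF = (30, -5, -5)
i: (-33)·(-5) - (-24)·(-5) = 165 - 120 = 45
j: (-24)·30 - (-8)·(-5) = -720 - 40 = -760
k: (-8)·(-5) - (-33)·30 = 40 - (-990) = 1030
DE × DF = (45, -760, 1030)

(45, -760, 1030)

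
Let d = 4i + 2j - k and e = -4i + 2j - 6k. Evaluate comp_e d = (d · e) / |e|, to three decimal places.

d · e = 4·(-4) + 2·2 + (-1)·(-6) = -16 + 4 + 6 = -6
|e| = √(16 + 4 + 36) = √56 ≈ 7.4833
comp_e d = -6 / √56 ≈ -0.802

-0.802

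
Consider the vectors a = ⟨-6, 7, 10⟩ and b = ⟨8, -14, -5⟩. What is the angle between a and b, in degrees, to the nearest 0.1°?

148.6

a · b = (-6)·8 + 7·(-14) + 10·(-5) = -48 - 98 - 50 = -196
|a|² = 36 + 49 + 100 = 185,  |a| = √185 ≈ 13.601471
|b|² = 64 + 196 + 25 = 285,  |b| = √285 ≈ 16.881943
cos θ = -196 / (13.601471 · 16.881943) ≈ -0.85359
θ = arccos(-0.85359) ≈ 148.6°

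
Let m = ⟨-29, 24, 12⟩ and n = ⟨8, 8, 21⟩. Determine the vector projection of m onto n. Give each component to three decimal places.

(2.981, 2.981, 7.824)

m · n = (-29)·8 + 24·8 + 12·21 = -232 + 192 + 252 = 212
|n|² = 64 + 64 + 441 = 569
proj_n m = (212/569) · (8, 8, 21) ≈ (2.981, 2.981, 7.824)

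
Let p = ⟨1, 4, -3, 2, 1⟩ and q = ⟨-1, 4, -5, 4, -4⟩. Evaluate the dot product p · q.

p · q = 1·(-1) + 4·4 + (-3)·(-5) + 2·4 + 1·(-4) = -1 + 16 + 15 + 8 - 4 = 34

34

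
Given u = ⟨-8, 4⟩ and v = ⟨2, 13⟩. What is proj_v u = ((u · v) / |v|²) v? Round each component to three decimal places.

(0.416, 2.705)

u · v = (-8)·2 + 4·13 = -16 + 52 = 36
|v|² = 4 + 169 = 173
proj_v u = (36/173) · (2, 13) ≈ (0.416, 2.705)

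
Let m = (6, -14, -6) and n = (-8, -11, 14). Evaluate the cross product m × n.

i: (-14)·14 - (-6)·(-11) = -196 - 66 = -262
j: (-6)·(-8) - 6·14 = 48 - 84 = -36
k: 6·(-11) - (-14)·(-8) = -66 - 112 = -178
m × n = (-262, -36, -178)

(-262, -36, -178)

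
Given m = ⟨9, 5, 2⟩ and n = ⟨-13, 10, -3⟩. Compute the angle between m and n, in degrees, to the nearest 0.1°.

m · n = 9·(-13) + 5·10 + 2·(-3) = -117 + 50 - 6 = -73
|m|² = 81 + 25 + 4 = 110,  |m| = √110 ≈ 10.488088
|n|² = 169 + 100 + 9 = 278,  |n| = √278 ≈ 16.673332
cos θ = -73 / (10.488088 · 16.673332) ≈ -0.41745
θ = arccos(-0.41745) ≈ 114.7°

114.7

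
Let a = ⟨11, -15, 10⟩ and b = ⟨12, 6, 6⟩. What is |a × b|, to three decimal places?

i: (-15)·6 - 10·6 = -90 - 60 = -150
j: 10·12 - 11·6 = 120 - 66 = 54
k: 11·6 - (-15)·12 = 66 - (-180) = 246
a × b = (-150, 54, 246)
|a × b| = √((-150)² + 54² + 246²) = √85932 ≈ 293.1416

293.142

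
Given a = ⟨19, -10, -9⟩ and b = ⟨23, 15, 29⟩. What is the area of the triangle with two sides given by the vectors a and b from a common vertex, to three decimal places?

i: (-10)·29 - (-9)·15 = -290 - (-135) = -155
j: (-9)·23 - 19·29 = -207 - 551 = -758
k: 19·15 - (-10)·23 = 285 - (-230) = 515
a × b = (-155, -758, 515)
|a × b| = √((-155)² + (-758)² + 515²) = √863814 ≈ 929.4159
area = ½ · 929.4159 ≈ 464.708

464.708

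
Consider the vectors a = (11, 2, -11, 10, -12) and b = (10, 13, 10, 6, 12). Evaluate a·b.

-58

a · b = 11·10 + 2·13 + (-11)·10 + 10·6 + (-12)·12 = 110 + 26 - 110 + 60 - 144 = -58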